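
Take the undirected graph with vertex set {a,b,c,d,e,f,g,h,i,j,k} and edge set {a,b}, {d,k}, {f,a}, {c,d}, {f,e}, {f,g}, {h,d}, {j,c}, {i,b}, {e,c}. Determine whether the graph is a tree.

|V| = 11, |E| = 10.
It is connected with exactly 10 edges, hence acyclic — it is a tree.

Yes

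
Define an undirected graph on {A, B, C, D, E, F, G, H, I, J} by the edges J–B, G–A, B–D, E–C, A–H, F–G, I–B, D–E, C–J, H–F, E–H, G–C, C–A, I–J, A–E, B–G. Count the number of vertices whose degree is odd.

2

Degrees: A:4, B:4, C:4, D:2, E:4, F:2, G:4, H:3, I:2, J:3
Odd-degree vertices: H, J.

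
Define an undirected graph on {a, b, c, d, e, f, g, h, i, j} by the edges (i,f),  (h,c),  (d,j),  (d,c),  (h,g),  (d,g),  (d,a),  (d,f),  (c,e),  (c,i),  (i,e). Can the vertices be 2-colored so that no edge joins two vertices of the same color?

c-e-i-c is an odd cycle (length 3), and a bipartite graph can contain only even cycles.

No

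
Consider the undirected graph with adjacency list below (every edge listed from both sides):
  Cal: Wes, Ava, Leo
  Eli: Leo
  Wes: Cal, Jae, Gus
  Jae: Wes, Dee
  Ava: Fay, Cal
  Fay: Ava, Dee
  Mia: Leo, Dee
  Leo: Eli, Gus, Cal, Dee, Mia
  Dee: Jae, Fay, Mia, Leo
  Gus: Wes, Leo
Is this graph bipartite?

Leo-Mia-Dee-Leo is an odd cycle (length 3), and a bipartite graph can contain only even cycles.

No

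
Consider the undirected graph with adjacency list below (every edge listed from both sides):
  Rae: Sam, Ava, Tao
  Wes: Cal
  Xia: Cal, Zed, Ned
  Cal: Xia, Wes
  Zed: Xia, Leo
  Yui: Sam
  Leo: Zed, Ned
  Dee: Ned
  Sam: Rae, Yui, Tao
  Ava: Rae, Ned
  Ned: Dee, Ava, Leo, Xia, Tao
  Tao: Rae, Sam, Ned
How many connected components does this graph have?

Component: {Rae, Wes, Xia, Cal, Zed, Yui, Leo, Dee, Sam, Ava, Ned, Tao}

1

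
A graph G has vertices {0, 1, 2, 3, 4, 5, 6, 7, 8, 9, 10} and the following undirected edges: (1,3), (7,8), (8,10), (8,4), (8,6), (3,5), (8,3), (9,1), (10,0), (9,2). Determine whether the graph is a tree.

The graph has 11 vertices and 10 edges.
It is connected with exactly 10 edges, hence acyclic — it is a tree.

Yes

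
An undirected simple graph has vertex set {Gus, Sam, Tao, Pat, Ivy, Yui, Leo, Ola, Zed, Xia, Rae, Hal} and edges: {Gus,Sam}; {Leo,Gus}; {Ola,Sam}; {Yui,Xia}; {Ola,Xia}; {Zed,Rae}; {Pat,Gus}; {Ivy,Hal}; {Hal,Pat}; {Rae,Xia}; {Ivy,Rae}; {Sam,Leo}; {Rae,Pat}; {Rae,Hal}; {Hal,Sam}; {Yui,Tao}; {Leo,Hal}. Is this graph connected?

Yes

Starting from Gus and exploring outward reaches every vertex (Gus, Pat, Leo, Sam, Rae, Hal, Ola, Xia, Ivy, Zed, Yui, Tao); the graph is connected.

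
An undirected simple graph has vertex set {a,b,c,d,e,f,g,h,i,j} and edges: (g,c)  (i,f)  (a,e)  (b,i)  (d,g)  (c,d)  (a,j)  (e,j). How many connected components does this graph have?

Component: {h}
Component: {a, e, j}
Component: {b, f, i}
Component: {c, d, g}

4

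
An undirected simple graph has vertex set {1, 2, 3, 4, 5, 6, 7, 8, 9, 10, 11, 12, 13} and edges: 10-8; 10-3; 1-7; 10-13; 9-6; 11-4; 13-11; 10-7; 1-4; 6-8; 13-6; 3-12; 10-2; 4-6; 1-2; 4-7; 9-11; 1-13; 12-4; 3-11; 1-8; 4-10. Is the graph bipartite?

No

1-7-4-1 is an odd cycle (length 3), and a bipartite graph can contain only even cycles.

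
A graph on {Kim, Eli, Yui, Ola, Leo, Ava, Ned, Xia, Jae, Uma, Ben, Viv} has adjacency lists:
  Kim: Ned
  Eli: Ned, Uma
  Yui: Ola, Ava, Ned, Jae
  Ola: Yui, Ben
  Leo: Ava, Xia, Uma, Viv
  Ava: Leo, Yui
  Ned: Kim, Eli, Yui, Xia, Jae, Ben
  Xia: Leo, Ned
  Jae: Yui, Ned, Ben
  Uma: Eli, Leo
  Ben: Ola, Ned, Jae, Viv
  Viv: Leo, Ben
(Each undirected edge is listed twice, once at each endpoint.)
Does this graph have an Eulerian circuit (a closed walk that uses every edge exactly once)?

No

Degrees: Kim:1, Eli:2, Yui:4, Ola:2, Leo:4, Ava:2, Ned:6, Xia:2, Jae:3, Uma:2, Ben:4, Viv:2
Kim, Jae have odd degree; an Eulerian circuit needs every degree to be even, so none exists.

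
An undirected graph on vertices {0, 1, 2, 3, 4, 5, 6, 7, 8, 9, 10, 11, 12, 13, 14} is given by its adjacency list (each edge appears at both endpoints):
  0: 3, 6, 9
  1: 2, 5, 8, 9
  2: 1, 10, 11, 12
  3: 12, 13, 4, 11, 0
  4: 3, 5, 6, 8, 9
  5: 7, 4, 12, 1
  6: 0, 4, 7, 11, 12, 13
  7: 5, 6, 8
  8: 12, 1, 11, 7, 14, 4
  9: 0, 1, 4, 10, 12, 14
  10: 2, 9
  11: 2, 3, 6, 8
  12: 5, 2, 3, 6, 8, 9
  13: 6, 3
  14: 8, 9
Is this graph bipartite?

Partition the vertices as {2, 3, 5, 6, 8, 9} vs {0, 1, 4, 7, 10, 11, 12, 13, 14}. Each listed edge has one endpoint in each part, so the graph is bipartite.

Yes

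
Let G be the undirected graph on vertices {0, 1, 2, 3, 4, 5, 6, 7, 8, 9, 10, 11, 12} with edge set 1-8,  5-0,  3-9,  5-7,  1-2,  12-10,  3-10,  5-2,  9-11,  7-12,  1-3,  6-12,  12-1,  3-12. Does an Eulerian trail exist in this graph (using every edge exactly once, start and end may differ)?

Degrees: 0:1, 1:4, 2:2, 3:4, 4:0, 5:3, 6:1, 7:2, 8:1, 9:2, 10:2, 11:1, 12:5
Odd-degree vertices: 0, 5, 6, 8, 11, 12 (6 total).
An Eulerian trail requires 0 or 2 odd-degree vertices; here there are 6.

No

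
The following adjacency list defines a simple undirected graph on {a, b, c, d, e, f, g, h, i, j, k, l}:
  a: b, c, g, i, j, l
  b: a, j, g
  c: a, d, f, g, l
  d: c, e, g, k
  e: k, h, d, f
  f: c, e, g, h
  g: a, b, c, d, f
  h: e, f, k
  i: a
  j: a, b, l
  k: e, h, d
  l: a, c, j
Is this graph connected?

Starting from a and exploring outward reaches every vertex (a, b, i, j, g, c, l, f, d, h, e, k); the graph is connected.

Yes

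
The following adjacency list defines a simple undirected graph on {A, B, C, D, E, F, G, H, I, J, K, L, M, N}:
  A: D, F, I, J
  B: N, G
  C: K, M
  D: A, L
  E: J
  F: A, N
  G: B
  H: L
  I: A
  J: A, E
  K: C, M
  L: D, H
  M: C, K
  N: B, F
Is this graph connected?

Component: {C, K, M}
Component: {A, B, D, E, F, G, H, I, J, L, N}
No edge joins these 2 groups, so the graph is disconnected.

No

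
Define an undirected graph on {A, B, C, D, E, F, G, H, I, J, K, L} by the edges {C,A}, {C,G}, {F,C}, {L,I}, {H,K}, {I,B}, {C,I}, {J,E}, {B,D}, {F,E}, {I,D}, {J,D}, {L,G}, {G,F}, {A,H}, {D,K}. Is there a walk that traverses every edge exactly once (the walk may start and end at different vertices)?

Yes

Degrees: A:2, B:2, C:4, D:4, E:2, F:3, G:3, H:2, I:4, J:2, K:2, L:2
Odd-degree vertices: F, G (2 total).
The non-isolated vertices are connected and exactly 2 have odd degree, so an Eulerian trail exists (from F to G).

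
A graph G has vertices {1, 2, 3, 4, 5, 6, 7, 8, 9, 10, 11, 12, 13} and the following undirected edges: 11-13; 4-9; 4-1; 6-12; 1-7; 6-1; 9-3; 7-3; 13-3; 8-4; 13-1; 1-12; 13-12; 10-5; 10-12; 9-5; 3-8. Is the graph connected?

Component: {2}
Component: {1, 3, 4, 5, 6, 7, 8, 9, 10, 11, 12, 13}
There are 2 separate components, so the graph is not connected.

No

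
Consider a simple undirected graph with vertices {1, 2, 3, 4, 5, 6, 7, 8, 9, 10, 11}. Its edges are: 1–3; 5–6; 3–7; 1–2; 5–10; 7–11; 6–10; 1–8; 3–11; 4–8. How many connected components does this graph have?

3

Component: {9}
Component: {5, 6, 10}
Component: {1, 2, 3, 4, 7, 8, 11}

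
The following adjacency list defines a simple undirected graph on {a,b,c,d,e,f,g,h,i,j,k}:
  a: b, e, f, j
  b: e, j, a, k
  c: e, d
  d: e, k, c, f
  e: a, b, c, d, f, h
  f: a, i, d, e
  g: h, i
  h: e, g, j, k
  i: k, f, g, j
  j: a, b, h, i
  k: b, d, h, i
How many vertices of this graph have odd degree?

0

Degrees: a:4, b:4, c:2, d:4, e:6, f:4, g:2, h:4, i:4, j:4, k:4
Odd-degree vertices: none.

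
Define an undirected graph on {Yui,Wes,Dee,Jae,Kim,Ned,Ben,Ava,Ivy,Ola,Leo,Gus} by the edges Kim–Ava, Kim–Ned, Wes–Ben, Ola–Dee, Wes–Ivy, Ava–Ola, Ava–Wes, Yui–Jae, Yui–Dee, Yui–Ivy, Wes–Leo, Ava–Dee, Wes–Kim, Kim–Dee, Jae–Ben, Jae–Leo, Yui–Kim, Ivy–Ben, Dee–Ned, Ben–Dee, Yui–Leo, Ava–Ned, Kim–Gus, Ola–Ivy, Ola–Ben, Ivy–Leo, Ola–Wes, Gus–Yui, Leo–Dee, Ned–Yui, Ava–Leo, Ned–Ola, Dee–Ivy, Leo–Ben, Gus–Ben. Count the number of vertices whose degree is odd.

6

Degrees: Yui:7, Wes:6, Dee:8, Jae:3, Kim:6, Ned:5, Ben:7, Ava:6, Ivy:6, Ola:6, Leo:7, Gus:3
Odd-degree vertices: Yui, Jae, Ned, Ben, Leo, Gus.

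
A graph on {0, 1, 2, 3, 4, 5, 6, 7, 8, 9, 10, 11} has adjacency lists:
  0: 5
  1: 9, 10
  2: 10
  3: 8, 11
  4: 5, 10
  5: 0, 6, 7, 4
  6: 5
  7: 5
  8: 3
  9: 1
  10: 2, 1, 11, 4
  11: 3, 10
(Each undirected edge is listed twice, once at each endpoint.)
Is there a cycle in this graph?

No

|V| = 12, |E| = 11, number of components = 1.
Since 11 = 12 - 1, the graph is a forest and contains no cycle.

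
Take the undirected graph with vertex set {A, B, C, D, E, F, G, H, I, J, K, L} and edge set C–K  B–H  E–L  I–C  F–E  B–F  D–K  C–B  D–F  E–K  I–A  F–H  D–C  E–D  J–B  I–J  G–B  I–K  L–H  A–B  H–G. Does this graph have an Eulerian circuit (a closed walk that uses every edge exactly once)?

Degrees: A:2, B:6, C:4, D:4, E:4, F:4, G:2, H:4, I:4, J:2, K:4, L:2
Every vertex has even degree and the edges form a single connected piece, so an Eulerian circuit exists.

Yes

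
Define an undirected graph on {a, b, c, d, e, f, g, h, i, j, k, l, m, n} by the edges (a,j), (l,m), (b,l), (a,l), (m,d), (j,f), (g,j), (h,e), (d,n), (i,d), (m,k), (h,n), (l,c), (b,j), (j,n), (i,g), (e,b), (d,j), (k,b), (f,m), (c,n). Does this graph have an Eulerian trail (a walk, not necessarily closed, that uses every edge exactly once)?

Yes

Degrees: a:2, b:4, c:2, d:4, e:2, f:2, g:2, h:2, i:2, j:6, k:2, l:4, m:4, n:4
Odd-degree vertices: none (0 total).
With 0 odd-degree vertices and all edges in one connected piece, an Eulerian trail exists.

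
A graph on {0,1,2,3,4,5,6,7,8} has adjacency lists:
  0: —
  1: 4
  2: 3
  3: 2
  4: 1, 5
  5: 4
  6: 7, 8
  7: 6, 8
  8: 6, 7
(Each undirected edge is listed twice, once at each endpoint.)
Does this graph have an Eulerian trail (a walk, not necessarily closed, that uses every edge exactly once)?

Degrees: 0:0, 1:1, 2:1, 3:1, 4:2, 5:1, 6:2, 7:2, 8:2
Odd-degree vertices: 1, 2, 3, 5 (4 total).
An Eulerian trail requires 0 or 2 odd-degree vertices; here there are 4.

No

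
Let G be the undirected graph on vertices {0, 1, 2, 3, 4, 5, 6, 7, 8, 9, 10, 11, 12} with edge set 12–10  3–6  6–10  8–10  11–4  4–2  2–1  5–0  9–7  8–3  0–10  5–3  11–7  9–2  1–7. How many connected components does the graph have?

Component: {1, 2, 4, 7, 9, 11}
Component: {0, 3, 5, 6, 8, 10, 12}

2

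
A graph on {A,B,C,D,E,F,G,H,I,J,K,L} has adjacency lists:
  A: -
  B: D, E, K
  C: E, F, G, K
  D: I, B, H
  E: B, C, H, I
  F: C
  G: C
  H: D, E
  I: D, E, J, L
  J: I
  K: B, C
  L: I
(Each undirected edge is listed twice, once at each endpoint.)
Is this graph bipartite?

A valid 2-coloring puts {A, D, E, F, G, J, K, L} on one side and {B, C, H, I} on the other; every edge crosses between the two sides.

Yes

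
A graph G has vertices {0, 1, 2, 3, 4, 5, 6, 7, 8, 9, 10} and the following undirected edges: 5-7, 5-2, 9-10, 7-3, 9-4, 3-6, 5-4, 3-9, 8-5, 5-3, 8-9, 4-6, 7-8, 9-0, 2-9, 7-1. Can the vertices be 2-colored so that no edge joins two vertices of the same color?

No

5-7-8-5 is an odd cycle (length 3), and a bipartite graph can contain only even cycles.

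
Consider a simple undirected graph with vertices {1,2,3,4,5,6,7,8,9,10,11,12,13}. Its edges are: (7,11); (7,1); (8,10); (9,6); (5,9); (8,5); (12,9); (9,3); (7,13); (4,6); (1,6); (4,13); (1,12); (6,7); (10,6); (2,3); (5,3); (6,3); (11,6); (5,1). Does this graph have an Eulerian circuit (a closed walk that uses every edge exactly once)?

No

Degrees: 1:4, 2:1, 3:4, 4:2, 5:4, 6:7, 7:4, 8:2, 9:4, 10:2, 11:2, 12:2, 13:2
2, 6 have odd degree; an Eulerian circuit needs every degree to be even, so none exists.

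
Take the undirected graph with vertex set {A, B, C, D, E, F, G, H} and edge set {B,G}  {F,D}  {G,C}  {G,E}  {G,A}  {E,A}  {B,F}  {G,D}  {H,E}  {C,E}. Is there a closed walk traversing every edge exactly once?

No

Degrees: A:2, B:2, C:2, D:2, E:4, F:2, G:5, H:1
Vertices with odd degree: G, H. An Eulerian circuit requires all degrees even.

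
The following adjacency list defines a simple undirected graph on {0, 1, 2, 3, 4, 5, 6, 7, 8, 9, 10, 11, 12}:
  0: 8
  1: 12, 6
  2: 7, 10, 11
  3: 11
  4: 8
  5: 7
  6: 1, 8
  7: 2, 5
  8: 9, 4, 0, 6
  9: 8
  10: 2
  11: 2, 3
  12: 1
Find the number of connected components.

Component: {2, 3, 5, 7, 10, 11}
Component: {0, 1, 4, 6, 8, 9, 12}

2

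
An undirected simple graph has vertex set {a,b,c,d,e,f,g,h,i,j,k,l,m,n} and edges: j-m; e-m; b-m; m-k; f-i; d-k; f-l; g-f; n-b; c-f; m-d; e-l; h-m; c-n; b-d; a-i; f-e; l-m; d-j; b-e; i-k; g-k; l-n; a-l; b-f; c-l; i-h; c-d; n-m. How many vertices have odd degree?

2

Degrees: a:2, b:5, c:4, d:5, e:4, f:6, g:2, h:2, i:4, j:2, k:4, l:6, m:8, n:4
Odd-degree vertices: b, d.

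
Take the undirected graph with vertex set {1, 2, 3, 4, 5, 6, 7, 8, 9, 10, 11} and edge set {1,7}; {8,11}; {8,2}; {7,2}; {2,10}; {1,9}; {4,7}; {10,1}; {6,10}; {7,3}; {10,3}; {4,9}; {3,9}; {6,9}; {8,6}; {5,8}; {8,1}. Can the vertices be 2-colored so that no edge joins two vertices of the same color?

Yes

A valid 2-coloring puts {7, 8, 9, 10} on one side and {1, 2, 3, 4, 5, 6, 11} on the other; every edge crosses between the two sides.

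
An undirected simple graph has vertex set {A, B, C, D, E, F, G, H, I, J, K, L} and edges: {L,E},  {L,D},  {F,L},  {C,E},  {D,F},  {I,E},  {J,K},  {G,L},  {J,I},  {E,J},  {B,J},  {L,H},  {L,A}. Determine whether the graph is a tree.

The graph has 12 vertices and 13 edges.
A tree on 12 vertices has exactly 11 edges; this graph has 13, so it contains a cycle and is not a tree.

No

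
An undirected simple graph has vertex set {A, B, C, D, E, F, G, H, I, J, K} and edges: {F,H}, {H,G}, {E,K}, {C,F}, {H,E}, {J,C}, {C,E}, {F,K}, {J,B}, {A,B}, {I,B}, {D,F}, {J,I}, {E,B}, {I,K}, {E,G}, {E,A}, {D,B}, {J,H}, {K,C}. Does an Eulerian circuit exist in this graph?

Degrees: A:2, B:5, C:4, D:2, E:6, F:4, G:2, H:4, I:3, J:4, K:4
B, I have odd degree; an Eulerian circuit needs every degree to be even, so none exists.

No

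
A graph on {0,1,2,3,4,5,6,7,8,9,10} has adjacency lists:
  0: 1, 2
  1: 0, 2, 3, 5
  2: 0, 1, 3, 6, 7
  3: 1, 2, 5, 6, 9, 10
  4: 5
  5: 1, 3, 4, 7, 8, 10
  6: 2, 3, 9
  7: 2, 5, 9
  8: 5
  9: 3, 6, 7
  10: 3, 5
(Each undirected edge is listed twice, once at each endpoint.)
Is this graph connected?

Starting from 0 and exploring outward reaches every vertex (0, 1, 2, 3, 5, 7, 6, 9, 10, 4, 8); the graph is connected.

Yes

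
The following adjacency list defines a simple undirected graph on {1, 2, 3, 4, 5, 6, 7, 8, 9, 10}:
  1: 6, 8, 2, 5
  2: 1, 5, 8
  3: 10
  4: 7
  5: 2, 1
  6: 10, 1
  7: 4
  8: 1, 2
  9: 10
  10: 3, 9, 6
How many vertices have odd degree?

6

Degrees: 1:4, 2:3, 3:1, 4:1, 5:2, 6:2, 7:1, 8:2, 9:1, 10:3
Odd-degree vertices: 2, 3, 4, 7, 9, 10.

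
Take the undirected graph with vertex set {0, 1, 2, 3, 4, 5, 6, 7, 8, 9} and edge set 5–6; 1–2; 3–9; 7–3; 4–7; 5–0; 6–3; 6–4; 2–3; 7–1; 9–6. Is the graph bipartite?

The cycle 3-6-9-3 has length 3, which is odd, so the graph is not bipartite.

No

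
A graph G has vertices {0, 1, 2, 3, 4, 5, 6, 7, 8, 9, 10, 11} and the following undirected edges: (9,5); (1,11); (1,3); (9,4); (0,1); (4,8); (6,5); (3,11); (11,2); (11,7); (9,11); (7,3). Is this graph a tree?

No

|V| = 12, |E| = 12.
It splits into 2 components, so it cannot be a tree.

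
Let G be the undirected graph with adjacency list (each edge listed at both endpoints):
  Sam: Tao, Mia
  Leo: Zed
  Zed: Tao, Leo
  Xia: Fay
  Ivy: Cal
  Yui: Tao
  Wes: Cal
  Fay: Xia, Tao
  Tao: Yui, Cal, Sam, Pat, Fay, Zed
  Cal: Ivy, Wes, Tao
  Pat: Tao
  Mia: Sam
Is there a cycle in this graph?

No

The graph has 12 vertices, 11 edges, and 1 connected component.
A forest on 12 vertices with 1 component has exactly 11 edges, which matches — so no cycle.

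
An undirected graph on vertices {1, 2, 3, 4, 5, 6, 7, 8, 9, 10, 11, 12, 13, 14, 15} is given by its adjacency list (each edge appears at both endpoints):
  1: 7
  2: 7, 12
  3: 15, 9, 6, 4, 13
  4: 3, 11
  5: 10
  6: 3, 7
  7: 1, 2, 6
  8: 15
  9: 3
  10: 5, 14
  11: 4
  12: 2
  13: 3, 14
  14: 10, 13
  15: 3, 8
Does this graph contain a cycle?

|V| = 15, |E| = 14, number of components = 1.
Since 14 = 15 - 1, the graph is a forest and contains no cycle.

No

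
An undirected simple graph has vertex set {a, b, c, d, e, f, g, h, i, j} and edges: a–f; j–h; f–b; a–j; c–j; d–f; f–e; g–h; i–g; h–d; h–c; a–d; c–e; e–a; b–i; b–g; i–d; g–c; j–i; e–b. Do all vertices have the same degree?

Yes

Degrees: a:4, b:4, c:4, d:4, e:4, f:4, g:4, h:4, i:4, j:4
Every vertex has degree 4, so the graph is 4-regular.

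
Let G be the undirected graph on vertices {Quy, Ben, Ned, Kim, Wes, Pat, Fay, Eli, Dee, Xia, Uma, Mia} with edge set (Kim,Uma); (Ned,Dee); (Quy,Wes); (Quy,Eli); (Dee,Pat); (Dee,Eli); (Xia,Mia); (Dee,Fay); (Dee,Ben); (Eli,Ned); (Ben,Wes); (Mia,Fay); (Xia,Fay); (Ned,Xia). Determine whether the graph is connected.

No

Component: {Kim, Uma}
Component: {Quy, Ben, Ned, Wes, Pat, Fay, Eli, Dee, Xia, Mia}
No edge joins these 2 groups, so the graph is disconnected.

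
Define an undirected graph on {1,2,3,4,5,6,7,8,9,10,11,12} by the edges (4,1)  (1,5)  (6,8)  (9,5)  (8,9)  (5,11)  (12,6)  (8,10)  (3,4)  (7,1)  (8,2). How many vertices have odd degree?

8

Degrees: 1:3, 2:1, 3:1, 4:2, 5:3, 6:2, 7:1, 8:4, 9:2, 10:1, 11:1, 12:1
Odd-degree vertices: 1, 2, 3, 5, 7, 10, 11, 12.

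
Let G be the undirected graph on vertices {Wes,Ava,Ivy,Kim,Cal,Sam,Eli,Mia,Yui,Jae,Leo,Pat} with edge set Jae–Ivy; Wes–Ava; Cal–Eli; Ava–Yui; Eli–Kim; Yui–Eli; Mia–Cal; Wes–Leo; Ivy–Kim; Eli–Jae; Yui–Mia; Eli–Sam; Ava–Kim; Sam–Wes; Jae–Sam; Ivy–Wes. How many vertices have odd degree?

8

Degrees: Wes:4, Ava:3, Ivy:3, Kim:3, Cal:2, Sam:3, Eli:5, Mia:2, Yui:3, Jae:3, Leo:1, Pat:0
Odd-degree vertices: Ava, Ivy, Kim, Sam, Eli, Yui, Jae, Leo.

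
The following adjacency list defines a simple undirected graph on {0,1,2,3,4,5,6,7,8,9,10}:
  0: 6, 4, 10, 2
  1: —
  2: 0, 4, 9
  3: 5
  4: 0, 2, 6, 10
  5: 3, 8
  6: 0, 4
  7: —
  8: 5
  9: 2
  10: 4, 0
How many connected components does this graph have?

4

Component: {1}
Component: {7}
Component: {3, 5, 8}
Component: {0, 2, 4, 6, 9, 10}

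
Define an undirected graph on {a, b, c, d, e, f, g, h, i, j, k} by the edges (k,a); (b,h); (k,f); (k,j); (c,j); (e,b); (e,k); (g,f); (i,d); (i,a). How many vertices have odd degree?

4

Degrees: a:2, b:2, c:1, d:1, e:2, f:2, g:1, h:1, i:2, j:2, k:4
Odd-degree vertices: c, d, g, h.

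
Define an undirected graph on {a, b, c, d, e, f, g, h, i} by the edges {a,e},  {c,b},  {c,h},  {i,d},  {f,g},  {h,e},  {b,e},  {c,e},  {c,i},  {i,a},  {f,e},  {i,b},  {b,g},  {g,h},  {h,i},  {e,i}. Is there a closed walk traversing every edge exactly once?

Degrees: a:2, b:4, c:4, d:1, e:6, f:2, g:3, h:4, i:6
Vertices with odd degree: d, g. An Eulerian circuit requires all degrees even.

No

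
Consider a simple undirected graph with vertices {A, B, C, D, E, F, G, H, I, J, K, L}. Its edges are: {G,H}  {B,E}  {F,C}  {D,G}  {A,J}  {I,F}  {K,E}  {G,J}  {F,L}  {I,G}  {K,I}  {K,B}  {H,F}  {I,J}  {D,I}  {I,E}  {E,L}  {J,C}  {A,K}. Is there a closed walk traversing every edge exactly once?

Degrees: A:2, B:2, C:2, D:2, E:4, F:4, G:4, H:2, I:6, J:4, K:4, L:2
Every vertex has even degree and the edges form a single connected piece, so an Eulerian circuit exists.

Yes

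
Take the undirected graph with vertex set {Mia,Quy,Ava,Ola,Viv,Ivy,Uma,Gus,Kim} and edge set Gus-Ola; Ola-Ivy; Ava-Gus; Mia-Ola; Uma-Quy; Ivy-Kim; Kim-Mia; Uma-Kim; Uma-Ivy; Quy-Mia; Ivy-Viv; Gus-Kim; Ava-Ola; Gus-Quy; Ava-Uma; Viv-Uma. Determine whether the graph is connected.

A breadth-first search from Mia visits Mia, Quy, Kim, Ola, Uma, Gus, Ivy, Ava, Viv — all 9 vertices — so the graph is connected.

Yes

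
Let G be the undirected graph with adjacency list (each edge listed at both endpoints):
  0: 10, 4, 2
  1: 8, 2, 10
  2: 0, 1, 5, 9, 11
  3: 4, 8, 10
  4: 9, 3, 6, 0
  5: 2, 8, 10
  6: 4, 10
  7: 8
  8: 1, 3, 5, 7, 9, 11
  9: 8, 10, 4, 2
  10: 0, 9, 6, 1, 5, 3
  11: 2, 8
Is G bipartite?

Color {2, 4, 8, 10} black and {0, 1, 3, 5, 6, 7, 9, 11} white. No edge joins two same-colored vertices, so the graph is bipartite.

Yes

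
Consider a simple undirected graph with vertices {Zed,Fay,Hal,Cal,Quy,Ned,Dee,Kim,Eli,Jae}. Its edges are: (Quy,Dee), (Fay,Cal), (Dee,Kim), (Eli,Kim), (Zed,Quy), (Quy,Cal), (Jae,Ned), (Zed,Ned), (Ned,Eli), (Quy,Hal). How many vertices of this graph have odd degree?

Degrees: Zed:2, Fay:1, Hal:1, Cal:2, Quy:4, Ned:3, Dee:2, Kim:2, Eli:2, Jae:1
Odd-degree vertices: Fay, Hal, Ned, Jae.

4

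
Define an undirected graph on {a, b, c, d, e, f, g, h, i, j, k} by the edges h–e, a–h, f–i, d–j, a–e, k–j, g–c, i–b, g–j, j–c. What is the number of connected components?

Component: {a, e, h}
Component: {b, f, i}
Component: {c, d, g, j, k}

3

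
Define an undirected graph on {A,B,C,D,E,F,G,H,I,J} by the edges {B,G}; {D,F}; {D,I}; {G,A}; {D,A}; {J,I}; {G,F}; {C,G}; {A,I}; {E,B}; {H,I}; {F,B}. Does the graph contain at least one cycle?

|V| = 10, |E| = 12, number of components = 1.
Since 12 > 10 - 1, a cycle must exist; for instance A-I-D-A.

Yes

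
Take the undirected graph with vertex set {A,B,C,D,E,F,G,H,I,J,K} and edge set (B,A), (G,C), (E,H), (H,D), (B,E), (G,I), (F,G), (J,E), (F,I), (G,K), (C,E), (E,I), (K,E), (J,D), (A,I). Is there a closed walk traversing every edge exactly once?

Degrees: A:2, B:2, C:2, D:2, E:6, F:2, G:4, H:2, I:4, J:2, K:2
Every vertex has even degree and the edges form a single connected piece, so an Eulerian circuit exists.

Yes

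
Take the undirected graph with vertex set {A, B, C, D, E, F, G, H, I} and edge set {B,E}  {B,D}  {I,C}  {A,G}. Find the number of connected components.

5

Component: {F}
Component: {H}
Component: {A, G}
Component: {C, I}
Component: {B, D, E}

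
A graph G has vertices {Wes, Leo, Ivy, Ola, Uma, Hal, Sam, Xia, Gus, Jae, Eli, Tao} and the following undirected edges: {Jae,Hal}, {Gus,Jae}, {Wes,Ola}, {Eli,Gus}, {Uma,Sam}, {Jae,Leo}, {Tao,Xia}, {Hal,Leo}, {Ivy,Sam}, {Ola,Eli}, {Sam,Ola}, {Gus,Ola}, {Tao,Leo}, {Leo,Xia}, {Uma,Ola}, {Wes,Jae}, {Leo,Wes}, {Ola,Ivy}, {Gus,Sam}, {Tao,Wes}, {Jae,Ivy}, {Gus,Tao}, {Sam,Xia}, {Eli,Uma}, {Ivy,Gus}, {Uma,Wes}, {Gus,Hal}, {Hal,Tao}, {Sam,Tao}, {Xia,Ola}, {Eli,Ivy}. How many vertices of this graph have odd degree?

Degrees: Wes:5, Leo:5, Ivy:5, Ola:7, Uma:4, Hal:4, Sam:6, Xia:4, Gus:7, Jae:5, Eli:4, Tao:6
Odd-degree vertices: Wes, Leo, Ivy, Ola, Gus, Jae.

6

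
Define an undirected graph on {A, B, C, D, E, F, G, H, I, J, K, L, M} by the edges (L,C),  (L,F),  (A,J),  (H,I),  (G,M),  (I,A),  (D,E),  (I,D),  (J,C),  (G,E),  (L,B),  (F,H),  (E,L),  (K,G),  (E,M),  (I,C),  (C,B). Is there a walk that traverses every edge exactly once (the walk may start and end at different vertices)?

Yes

Degrees: A:2, B:2, C:4, D:2, E:4, F:2, G:3, H:2, I:4, J:2, K:1, L:4, M:2
Odd-degree vertices: G, K (2 total).
With 2 odd-degree vertices and all edges in one connected piece, an Eulerian trail exists (from G to K).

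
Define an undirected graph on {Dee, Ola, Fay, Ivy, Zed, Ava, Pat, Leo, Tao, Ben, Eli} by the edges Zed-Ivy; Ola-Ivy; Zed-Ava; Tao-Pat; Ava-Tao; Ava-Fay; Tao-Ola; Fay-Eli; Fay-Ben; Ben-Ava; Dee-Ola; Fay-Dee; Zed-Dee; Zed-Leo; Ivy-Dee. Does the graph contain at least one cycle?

Yes

|V| = 11, |E| = 15, number of components = 1.
Since 15 > 11 - 1, a cycle must exist; for instance Dee-Fay-Ava-Tao-Ola-Dee.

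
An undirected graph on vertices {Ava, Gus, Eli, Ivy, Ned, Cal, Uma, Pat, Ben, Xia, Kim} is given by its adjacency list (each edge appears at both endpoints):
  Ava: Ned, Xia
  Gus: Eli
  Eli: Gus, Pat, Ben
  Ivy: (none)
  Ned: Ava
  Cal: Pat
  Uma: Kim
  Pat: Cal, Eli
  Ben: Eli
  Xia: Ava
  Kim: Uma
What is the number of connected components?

4

Component: {Ivy}
Component: {Uma, Kim}
Component: {Ava, Ned, Xia}
Component: {Gus, Eli, Cal, Pat, Ben}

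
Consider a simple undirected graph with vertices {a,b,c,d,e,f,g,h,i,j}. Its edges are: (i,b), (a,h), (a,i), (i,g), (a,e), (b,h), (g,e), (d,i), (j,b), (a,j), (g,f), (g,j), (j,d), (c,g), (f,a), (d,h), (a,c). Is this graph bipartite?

Color {c, e, f, h, i, j} black and {a, b, d, g} white. No edge joins two same-colored vertices, so the graph is bipartite.

Yes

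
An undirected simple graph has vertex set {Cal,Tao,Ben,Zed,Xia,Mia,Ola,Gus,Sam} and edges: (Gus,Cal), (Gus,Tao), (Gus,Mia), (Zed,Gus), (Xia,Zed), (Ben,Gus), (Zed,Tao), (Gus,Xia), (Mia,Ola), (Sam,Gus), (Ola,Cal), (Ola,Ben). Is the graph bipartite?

The cycle Xia-Zed-Gus-Xia has length 3, which is odd, so the graph is not bipartite.

No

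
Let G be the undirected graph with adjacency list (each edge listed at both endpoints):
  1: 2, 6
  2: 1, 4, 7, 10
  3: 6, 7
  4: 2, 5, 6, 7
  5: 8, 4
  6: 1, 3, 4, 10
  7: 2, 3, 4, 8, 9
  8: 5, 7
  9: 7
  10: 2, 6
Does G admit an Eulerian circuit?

Degrees: 1:2, 2:4, 3:2, 4:4, 5:2, 6:4, 7:5, 8:2, 9:1, 10:2
7, 9 have odd degree; an Eulerian circuit needs every degree to be even, so none exists.

No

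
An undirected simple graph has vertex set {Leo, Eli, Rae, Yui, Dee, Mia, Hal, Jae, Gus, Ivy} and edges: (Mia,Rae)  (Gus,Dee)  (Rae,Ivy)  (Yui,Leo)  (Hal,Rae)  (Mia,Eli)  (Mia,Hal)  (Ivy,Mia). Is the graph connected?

No

Component: {Jae}
Component: {Leo, Yui}
Component: {Dee, Gus}
Component: {Eli, Rae, Mia, Hal, Ivy}
No edge joins these 4 groups, so the graph is disconnected.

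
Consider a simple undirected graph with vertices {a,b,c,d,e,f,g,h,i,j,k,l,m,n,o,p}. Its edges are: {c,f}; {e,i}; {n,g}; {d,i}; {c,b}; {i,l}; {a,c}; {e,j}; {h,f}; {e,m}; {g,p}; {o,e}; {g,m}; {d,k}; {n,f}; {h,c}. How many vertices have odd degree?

Degrees: a:1, b:1, c:4, d:2, e:4, f:3, g:3, h:2, i:3, j:1, k:1, l:1, m:2, n:2, o:1, p:1
Odd-degree vertices: a, b, f, g, i, j, k, l, o, p.

10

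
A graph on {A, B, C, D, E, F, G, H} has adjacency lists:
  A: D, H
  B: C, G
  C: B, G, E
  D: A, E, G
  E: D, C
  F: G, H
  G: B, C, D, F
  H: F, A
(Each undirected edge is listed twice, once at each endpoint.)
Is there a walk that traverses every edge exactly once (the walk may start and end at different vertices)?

Degrees: A:2, B:2, C:3, D:3, E:2, F:2, G:4, H:2
Odd-degree vertices: C, D (2 total).
The non-isolated vertices are connected and exactly 2 have odd degree, so an Eulerian trail exists (from C to D).

Yes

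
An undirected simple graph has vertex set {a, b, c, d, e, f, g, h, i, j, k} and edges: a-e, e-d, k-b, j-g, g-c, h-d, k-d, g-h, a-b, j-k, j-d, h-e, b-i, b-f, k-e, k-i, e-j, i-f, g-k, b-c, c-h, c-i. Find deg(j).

Neighbors of j: d, e, g, k.

4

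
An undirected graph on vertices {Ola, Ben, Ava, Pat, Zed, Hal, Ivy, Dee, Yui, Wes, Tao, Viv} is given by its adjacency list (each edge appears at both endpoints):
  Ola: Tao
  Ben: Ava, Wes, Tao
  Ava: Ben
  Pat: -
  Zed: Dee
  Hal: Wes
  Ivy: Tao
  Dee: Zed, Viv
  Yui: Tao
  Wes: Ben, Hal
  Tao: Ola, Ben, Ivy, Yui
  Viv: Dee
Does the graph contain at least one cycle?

The graph has 12 vertices, 9 edges, and 3 connected components.
Since 9 = 12 - 3, the graph is a forest and contains no cycle.

No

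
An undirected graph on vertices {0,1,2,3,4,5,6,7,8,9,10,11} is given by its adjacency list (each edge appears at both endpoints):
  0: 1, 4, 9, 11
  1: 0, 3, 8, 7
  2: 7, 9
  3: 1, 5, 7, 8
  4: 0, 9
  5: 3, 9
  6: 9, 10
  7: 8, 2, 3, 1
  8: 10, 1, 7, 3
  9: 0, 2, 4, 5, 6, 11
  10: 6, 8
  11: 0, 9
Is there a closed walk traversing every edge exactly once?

Degrees: 0:4, 1:4, 2:2, 3:4, 4:2, 5:2, 6:2, 7:4, 8:4, 9:6, 10:2, 11:2
All degrees are even and the non-isolated vertices are connected — an Eulerian circuit exists.

Yes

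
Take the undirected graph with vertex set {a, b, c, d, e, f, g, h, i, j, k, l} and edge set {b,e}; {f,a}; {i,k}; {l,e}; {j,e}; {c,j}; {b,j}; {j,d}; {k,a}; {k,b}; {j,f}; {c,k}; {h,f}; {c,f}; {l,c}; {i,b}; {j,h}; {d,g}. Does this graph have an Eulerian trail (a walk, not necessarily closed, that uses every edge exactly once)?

Degrees: a:2, b:4, c:4, d:2, e:3, f:4, g:1, h:2, i:2, j:6, k:4, l:2
Odd-degree vertices: e, g (2 total).
The non-isolated vertices are connected and exactly 2 have odd degree, so an Eulerian trail exists (from e to g).

Yes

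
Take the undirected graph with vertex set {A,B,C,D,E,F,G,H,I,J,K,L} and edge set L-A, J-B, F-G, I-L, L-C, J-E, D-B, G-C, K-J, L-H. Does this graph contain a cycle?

No

|V| = 12, |E| = 10, number of components = 2.
Since 10 = 12 - 2, the graph is a forest and contains no cycle.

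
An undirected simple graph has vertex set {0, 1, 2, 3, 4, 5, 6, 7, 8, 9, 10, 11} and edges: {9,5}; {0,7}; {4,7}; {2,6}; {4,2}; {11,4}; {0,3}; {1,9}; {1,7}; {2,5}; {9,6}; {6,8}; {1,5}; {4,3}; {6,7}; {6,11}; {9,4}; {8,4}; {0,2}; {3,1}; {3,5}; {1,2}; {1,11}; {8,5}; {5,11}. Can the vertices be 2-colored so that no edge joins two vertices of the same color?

No

The cycle 1-5-11-1 has length 3, which is odd, so the graph is not bipartite.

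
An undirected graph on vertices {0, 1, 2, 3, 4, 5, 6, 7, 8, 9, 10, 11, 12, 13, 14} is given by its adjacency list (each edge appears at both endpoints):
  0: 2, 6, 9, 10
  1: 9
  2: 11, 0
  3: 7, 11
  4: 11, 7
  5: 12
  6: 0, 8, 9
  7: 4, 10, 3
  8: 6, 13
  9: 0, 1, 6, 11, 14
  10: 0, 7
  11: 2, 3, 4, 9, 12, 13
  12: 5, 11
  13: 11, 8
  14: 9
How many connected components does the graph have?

1

Component: {0, 1, 2, 3, 4, 5, 6, 7, 8, 9, 10, 11, 12, 13, 14}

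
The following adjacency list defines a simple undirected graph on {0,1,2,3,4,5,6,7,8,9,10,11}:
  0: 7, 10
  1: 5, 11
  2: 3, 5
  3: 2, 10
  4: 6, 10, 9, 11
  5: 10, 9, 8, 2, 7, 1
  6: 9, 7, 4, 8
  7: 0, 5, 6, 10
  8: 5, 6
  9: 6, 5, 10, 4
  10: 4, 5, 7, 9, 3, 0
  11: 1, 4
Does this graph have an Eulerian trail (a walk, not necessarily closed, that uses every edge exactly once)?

Yes

Degrees: 0:2, 1:2, 2:2, 3:2, 4:4, 5:6, 6:4, 7:4, 8:2, 9:4, 10:6, 11:2
Odd-degree vertices: none (0 total).
With 0 odd-degree vertices and all edges in one connected piece, an Eulerian trail exists.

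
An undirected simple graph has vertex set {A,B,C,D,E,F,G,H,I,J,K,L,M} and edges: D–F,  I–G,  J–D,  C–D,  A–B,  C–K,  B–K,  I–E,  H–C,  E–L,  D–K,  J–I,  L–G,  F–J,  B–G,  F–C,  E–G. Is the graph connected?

Component: {M}
Component: {A, B, C, D, E, F, G, H, I, J, K, L}
There are 2 separate components, so the graph is not connected.

No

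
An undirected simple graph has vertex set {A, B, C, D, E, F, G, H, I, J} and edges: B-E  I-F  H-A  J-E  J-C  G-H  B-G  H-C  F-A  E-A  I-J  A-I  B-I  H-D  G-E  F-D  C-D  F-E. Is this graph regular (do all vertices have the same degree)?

No

Degrees: A:4, B:3, C:3, D:3, E:5, F:4, G:3, H:4, I:4, J:3
Vertex B has degree 3 while E has degree 5, so the graph is not regular.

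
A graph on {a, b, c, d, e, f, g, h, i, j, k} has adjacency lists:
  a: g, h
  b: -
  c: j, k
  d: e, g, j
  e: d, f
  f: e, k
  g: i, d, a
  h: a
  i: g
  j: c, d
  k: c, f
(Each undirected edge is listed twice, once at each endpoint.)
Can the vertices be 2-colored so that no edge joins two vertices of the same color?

Yes

A valid 2-coloring puts {b, e, g, h, j, k} on one side and {a, c, d, f, i} on the other; every edge crosses between the two sides.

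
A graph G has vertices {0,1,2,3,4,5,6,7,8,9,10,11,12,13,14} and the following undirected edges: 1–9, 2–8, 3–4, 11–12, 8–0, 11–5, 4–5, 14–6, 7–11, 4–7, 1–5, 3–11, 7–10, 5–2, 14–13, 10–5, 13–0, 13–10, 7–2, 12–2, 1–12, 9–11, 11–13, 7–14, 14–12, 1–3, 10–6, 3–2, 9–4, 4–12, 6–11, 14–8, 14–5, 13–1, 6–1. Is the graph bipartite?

Yes

A valid 2-coloring puts {3, 5, 6, 7, 8, 9, 12, 13} on one side and {0, 1, 2, 4, 10, 11, 14} on the other; every edge crosses between the two sides.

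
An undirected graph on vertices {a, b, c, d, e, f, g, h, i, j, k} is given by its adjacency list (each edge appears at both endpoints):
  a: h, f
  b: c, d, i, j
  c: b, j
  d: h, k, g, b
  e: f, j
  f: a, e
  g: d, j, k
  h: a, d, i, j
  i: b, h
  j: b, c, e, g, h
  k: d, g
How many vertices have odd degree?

Degrees: a:2, b:4, c:2, d:4, e:2, f:2, g:3, h:4, i:2, j:5, k:2
Odd-degree vertices: g, j.

2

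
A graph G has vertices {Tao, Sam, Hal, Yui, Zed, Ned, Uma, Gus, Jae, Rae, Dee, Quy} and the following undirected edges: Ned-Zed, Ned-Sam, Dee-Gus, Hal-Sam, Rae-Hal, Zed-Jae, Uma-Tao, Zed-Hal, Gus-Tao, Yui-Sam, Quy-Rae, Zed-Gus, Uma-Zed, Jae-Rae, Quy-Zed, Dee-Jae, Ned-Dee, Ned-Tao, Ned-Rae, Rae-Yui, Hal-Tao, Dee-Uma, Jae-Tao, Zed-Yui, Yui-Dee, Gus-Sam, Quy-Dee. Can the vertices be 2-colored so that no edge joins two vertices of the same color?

Partition the vertices as {Hal, Yui, Ned, Uma, Gus, Jae, Quy} vs {Tao, Sam, Zed, Rae, Dee}. Each listed edge has one endpoint in each part, so the graph is bipartite.

Yes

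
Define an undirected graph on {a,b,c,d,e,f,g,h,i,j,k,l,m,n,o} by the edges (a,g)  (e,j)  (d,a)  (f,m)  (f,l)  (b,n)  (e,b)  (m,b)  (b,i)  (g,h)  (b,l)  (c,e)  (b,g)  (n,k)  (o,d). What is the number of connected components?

1

Component: {a, b, c, d, e, f, g, h, i, j, k, l, m, n, o}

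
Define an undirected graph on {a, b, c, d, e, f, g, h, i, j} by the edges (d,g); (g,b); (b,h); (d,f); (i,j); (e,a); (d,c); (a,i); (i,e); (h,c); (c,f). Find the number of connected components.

Component: {a, e, i, j}
Component: {b, c, d, f, g, h}

2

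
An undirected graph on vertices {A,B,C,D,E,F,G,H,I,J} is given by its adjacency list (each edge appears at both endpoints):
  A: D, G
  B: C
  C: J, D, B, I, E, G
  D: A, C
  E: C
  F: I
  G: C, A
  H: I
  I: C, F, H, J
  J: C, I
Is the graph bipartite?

I-C-J-I is an odd cycle (length 3), and a bipartite graph can contain only even cycles.

No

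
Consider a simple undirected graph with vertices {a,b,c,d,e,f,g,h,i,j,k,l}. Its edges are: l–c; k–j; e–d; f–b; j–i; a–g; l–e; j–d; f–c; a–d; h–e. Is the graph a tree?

Yes

|V| = 12, |E| = 11.
Connected and |E| = |V| - 1, which characterizes a tree.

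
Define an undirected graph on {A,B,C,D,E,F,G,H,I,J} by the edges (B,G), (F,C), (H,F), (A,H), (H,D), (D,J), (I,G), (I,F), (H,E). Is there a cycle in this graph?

|V| = 10, |E| = 9, number of components = 1.
A forest on 10 vertices with 1 component has exactly 9 edges, which matches — so no cycle.

No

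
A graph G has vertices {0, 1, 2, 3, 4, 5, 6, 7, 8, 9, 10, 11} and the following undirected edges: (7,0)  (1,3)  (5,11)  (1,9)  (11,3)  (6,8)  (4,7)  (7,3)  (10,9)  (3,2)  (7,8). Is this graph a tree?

Yes

|V| = 12, |E| = 11.
Connected and |E| = |V| - 1, which characterizes a tree.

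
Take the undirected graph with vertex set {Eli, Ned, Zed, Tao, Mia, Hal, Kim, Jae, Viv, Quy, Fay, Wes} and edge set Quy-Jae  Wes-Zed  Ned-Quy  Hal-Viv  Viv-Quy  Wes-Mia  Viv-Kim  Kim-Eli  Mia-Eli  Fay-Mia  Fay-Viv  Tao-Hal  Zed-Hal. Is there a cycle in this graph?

Yes

|V| = 12, |E| = 13, number of components = 1.
One cycle is Eli-Kim-Viv-Hal-Zed-Wes-Mia-Eli.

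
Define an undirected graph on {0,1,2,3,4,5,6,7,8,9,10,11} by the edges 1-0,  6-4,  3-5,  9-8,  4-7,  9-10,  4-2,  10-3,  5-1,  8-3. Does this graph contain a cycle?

The graph has 12 vertices, 10 edges, and 3 connected components.
One cycle is 3-8-9-10-3.

Yes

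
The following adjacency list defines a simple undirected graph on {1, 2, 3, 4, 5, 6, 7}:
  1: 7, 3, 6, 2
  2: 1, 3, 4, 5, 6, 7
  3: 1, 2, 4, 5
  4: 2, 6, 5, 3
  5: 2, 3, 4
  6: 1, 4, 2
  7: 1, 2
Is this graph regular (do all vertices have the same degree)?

No

Degrees: 1:4, 2:6, 3:4, 4:4, 5:3, 6:3, 7:2
Degrees are not all equal (e.g. deg(7)=2 but deg(2)=6); not regular.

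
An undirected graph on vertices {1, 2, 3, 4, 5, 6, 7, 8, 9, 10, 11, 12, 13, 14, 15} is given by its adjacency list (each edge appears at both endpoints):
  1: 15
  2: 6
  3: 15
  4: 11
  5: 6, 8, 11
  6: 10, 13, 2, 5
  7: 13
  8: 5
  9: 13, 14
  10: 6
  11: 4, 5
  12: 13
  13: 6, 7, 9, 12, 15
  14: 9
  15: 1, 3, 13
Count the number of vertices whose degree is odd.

12

Degrees: 1:1, 2:1, 3:1, 4:1, 5:3, 6:4, 7:1, 8:1, 9:2, 10:1, 11:2, 12:1, 13:5, 14:1, 15:3
Odd-degree vertices: 1, 2, 3, 4, 5, 7, 8, 10, 12, 13, 14, 15.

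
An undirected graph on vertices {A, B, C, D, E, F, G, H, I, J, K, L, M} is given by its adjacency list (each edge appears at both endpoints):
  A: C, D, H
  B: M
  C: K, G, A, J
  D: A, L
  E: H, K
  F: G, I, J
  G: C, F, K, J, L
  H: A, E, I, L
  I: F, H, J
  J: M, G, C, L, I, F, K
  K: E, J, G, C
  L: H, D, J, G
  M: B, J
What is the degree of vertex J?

Neighbors of J: C, F, G, I, K, L, M.

7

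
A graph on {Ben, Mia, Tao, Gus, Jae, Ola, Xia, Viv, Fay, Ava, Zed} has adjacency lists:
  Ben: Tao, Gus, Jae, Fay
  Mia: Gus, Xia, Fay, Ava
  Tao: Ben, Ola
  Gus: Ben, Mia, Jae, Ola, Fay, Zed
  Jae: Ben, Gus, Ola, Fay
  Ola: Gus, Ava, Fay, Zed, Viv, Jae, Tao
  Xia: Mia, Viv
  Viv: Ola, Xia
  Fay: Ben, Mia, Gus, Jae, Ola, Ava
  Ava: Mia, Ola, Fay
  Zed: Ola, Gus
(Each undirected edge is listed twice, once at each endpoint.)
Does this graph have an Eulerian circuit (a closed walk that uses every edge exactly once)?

No

Degrees: Ben:4, Mia:4, Tao:2, Gus:6, Jae:4, Ola:7, Xia:2, Viv:2, Fay:6, Ava:3, Zed:2
Ola, Ava have odd degree; an Eulerian circuit needs every degree to be even, so none exists.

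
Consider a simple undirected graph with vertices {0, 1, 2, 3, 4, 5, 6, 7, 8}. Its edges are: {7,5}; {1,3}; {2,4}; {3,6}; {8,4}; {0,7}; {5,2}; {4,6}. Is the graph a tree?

|V| = 9, |E| = 8.
It is connected with exactly 8 edges, hence acyclic — it is a tree.

Yes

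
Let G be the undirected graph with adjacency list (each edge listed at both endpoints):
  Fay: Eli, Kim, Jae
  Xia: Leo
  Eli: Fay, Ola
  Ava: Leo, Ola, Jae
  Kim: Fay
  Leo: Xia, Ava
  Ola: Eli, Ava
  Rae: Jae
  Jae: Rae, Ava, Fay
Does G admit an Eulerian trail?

No

Degrees: Fay:3, Xia:1, Eli:2, Ava:3, Kim:1, Leo:2, Ola:2, Rae:1, Jae:3
Odd-degree vertices: Fay, Xia, Ava, Kim, Rae, Jae (6 total).
With 6 odd-degree vertices (more than two), no single trail can use every edge.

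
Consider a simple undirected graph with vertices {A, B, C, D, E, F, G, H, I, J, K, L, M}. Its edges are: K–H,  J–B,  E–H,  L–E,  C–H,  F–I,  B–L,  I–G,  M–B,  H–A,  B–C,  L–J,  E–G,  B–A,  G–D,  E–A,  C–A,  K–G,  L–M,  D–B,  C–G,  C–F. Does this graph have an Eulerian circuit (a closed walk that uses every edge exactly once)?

Degrees: A:4, B:6, C:5, D:2, E:4, F:2, G:5, H:4, I:2, J:2, K:2, L:4, M:2
C, G have odd degree; an Eulerian circuit needs every degree to be even, so none exists.

No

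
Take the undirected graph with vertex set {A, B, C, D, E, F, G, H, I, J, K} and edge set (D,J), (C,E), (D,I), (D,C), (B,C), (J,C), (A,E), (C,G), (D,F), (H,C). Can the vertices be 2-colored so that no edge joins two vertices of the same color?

No

The cycle C-D-J-C has length 3, which is odd, so the graph is not bipartite.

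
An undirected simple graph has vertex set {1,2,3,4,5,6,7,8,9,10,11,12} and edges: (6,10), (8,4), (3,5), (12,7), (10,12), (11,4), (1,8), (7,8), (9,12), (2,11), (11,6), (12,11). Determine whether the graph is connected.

No

Component: {3, 5}
Component: {1, 2, 4, 6, 7, 8, 9, 10, 11, 12}
There are 2 separate components, so the graph is not connected.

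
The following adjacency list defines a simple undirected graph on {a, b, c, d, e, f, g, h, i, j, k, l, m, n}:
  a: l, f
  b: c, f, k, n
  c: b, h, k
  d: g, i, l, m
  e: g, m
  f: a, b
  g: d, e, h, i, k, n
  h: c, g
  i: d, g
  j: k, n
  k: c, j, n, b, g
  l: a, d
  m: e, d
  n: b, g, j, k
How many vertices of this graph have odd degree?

Degrees: a:2, b:4, c:3, d:4, e:2, f:2, g:6, h:2, i:2, j:2, k:5, l:2, m:2, n:4
Odd-degree vertices: c, k.

2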